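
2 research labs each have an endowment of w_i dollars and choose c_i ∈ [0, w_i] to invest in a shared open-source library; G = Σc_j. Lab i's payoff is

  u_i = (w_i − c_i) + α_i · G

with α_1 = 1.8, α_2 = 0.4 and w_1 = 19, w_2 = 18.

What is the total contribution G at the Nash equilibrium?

∂u_i/∂c_i = α_i − 1, so lab i contributes w_i if α_i > 1, else 0.
α_i > 1 for i ∈ {1}; NE contributions (19, 0), G = 19.

19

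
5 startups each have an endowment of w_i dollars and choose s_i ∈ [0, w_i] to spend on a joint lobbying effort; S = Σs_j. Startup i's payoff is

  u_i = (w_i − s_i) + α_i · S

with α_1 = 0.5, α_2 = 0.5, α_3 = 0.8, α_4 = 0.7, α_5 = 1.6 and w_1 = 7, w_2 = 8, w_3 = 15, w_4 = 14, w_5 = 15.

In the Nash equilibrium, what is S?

15

∂u_i/∂s_i = α_i − 1, so startup i contributes w_i if α_i > 1, else 0.
α_i > 1 for i ∈ {5}; NE contributions (0, 0, 0, 0, 15), S = 15.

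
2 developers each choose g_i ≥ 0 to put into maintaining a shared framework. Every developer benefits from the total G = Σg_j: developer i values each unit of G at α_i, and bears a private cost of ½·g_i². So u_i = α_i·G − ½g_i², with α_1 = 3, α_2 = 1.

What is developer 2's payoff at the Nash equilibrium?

Developer i's FOC: ∂u_i/∂g_i = α_i − g_i = 0, so g_i* = α_i.
NE contributions = (3, 1); G = 4.
u_2 = α_2·G − ½·(g_2)² = 1·4 − ½·1² = 3.5.

3.5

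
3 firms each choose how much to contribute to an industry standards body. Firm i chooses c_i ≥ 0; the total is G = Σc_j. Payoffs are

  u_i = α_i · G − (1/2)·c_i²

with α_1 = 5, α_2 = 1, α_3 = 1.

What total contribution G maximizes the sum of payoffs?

Planner FOC: ∂(Σu_j)/∂c_i = (Σα_j) − c_i = 0, so c_i^SO = Σα_j = 7 for every i; G^SO = 21.

21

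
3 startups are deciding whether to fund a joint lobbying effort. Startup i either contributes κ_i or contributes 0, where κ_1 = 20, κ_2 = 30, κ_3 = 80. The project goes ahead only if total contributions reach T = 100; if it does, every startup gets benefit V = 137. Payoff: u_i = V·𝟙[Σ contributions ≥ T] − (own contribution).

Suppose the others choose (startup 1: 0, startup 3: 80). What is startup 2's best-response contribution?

30

Others' total = 80. Contributing 30 brings total to 110 ≥ 100: gain V − κ_2 = 107.
Best response: 30.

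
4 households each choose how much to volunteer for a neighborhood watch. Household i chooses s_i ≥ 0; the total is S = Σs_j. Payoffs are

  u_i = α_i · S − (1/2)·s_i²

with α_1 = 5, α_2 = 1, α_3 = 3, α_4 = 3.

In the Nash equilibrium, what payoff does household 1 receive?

Household i's FOC: ∂u_i/∂s_i = α_i − s_i = 0, so s_i* = α_i.
NE contributions = (5, 1, 3, 3); S = 12.
u_1 = α_1·S − ½·(s_1)² = 5·12 − ½·5² = 47.5.

47.5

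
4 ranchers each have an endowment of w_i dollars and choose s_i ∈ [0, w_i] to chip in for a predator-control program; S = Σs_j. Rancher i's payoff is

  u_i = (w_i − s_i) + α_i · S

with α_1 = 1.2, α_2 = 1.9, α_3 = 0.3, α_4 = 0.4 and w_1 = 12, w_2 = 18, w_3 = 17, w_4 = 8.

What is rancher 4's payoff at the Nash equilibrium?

20

∂u_i/∂s_i = α_i − 1, so rancher i contributes w_i if α_i > 1, else 0.
α_i > 1 for i ∈ {1, 2}; NE contributions (12, 18, 0, 0), S = 30.
u_4 = (8 − 0) + 0.4·30 = 20.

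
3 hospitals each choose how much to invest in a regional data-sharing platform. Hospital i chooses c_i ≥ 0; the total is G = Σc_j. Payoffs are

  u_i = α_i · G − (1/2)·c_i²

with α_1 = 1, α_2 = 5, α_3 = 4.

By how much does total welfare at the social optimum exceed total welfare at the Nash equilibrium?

Hospital i's FOC: ∂u_i/∂c_i = α_i − c_i = 0, so c_i* = α_i.
NE contributions = (1, 5, 4); G = 10.
W^NE = (Σα)·G − ½Σα_i² = 10² − ½·42 = 79.
Planner sets c_i = Σα_j = 10 for every i, so G^SO = 3·10 = 30.
W^SO = (Σα)·G^SO − ½·3·(Σα)² = (3/2)·10² = 150.
Deadweight loss = W^SO − W^NE = 71.

71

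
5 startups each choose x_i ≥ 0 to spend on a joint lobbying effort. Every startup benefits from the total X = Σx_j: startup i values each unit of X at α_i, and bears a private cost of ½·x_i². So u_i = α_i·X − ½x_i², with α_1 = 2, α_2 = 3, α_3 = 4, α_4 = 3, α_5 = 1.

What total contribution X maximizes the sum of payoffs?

65

Planner FOC: ∂(Σu_j)/∂x_i = (Σα_j) − x_i = 0, so x_i^SO = Σα_j = 13 for every i; X^SO = 65.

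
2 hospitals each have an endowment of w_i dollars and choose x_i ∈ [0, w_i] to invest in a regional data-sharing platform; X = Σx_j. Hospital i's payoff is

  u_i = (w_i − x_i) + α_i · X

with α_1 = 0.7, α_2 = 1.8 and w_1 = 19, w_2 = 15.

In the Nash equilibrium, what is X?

∂u_i/∂x_i = α_i − 1, so hospital i contributes w_i if α_i > 1, else 0.
α_i > 1 for i ∈ {2}; NE contributions (0, 15), X = 15.

15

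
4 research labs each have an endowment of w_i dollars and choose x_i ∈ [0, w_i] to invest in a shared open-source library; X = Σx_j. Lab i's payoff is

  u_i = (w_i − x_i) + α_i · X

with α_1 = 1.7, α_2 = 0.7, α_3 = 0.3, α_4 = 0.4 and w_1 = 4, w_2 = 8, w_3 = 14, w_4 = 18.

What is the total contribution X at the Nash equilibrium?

4

∂u_i/∂x_i = α_i − 1, so lab i contributes w_i if α_i > 1, else 0.
α_i > 1 for i ∈ {1}; NE contributions (4, 0, 0, 0), X = 4.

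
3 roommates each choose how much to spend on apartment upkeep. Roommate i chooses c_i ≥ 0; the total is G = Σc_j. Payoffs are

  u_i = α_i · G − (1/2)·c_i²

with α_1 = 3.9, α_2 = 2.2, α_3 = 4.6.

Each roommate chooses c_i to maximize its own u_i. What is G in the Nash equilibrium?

Roommate i's FOC: ∂u_i/∂c_i = α_i − c_i = 0, so c_i* = α_i.
NE contributions = (3.9, 2.2, 4.6); G = 10.7.

10.7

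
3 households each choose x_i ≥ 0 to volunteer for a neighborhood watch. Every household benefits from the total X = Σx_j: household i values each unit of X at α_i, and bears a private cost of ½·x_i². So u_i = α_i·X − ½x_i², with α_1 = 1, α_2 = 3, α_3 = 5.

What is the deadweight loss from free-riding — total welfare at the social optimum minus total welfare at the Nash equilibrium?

Household i's FOC: ∂u_i/∂x_i = α_i − x_i = 0, so x_i* = α_i.
NE contributions = (1, 3, 5); X = 9.
W^NE = (Σα)·X − ½Σα_i² = 9² − ½·35 = 63.5.
Planner sets x_i = Σα_j = 9 for every i, so X^SO = 3·9 = 27.
W^SO = (Σα)·X^SO − ½·3·(Σα)² = (3/2)·9² = 121.5.
Deadweight loss = W^SO − W^NE = 58.

58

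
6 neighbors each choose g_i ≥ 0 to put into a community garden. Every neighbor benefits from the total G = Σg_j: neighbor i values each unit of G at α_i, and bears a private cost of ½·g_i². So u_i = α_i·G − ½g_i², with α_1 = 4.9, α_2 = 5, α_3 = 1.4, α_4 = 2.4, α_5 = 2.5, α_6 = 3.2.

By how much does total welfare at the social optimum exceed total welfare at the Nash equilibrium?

789.33

Neighbor i's FOC: ∂u_i/∂g_i = α_i − g_i = 0, so g_i* = α_i.
NE contributions = (4.9, 5, 1.4, 2.4, 2.5, 3.2); G = 19.4.
W^NE = (Σα)·G − ½Σα_i² = 19.4² − ½·73.22 = 339.75.
Planner sets g_i = Σα_j = 19.4 for every i, so G^SO = 6·19.4 = 116.4.
W^SO = (Σα)·G^SO − ½·6·(Σα)² = (6/2)·19.4² = 1129.08.
Deadweight loss = W^SO − W^NE = 789.33.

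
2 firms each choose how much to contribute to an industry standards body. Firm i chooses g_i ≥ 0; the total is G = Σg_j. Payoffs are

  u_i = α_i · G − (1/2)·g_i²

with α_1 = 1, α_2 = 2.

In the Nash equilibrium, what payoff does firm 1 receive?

2.5

Firm i's FOC: ∂u_i/∂g_i = α_i − g_i = 0, so g_i* = α_i.
NE contributions = (1, 2); G = 3.
u_1 = α_1·G − ½·(g_1)² = 1·3 − ½·1² = 2.5.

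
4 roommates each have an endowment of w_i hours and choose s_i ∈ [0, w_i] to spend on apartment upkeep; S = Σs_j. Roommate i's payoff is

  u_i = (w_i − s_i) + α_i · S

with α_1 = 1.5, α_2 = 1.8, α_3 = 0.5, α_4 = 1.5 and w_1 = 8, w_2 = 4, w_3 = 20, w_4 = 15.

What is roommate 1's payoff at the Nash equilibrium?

40.5

∂u_i/∂s_i = α_i − 1, so roommate i contributes w_i if α_i > 1, else 0.
α_i > 1 for i ∈ {1, 2, 4}; NE contributions (8, 4, 0, 15), S = 27.
u_1 = (8 − 8) + 1.5·27 = 40.5.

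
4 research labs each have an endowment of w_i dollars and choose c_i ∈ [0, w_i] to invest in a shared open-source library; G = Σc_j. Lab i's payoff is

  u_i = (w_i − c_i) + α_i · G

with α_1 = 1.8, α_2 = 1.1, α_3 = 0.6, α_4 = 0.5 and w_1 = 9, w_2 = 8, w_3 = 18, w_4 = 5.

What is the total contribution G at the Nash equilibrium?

17

∂u_i/∂c_i = α_i − 1, so lab i contributes w_i if α_i > 1, else 0.
α_i > 1 for i ∈ {1, 2}; NE contributions (9, 8, 0, 0), G = 17.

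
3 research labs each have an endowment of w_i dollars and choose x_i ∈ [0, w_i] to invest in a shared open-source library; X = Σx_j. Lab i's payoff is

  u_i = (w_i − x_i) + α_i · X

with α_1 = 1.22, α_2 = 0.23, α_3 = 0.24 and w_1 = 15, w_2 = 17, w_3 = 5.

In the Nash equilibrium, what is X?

15

∂u_i/∂x_i = α_i − 1, so lab i contributes w_i if α_i > 1, else 0.
α_i > 1 for i ∈ {1}; NE contributions (15, 0, 0), X = 15.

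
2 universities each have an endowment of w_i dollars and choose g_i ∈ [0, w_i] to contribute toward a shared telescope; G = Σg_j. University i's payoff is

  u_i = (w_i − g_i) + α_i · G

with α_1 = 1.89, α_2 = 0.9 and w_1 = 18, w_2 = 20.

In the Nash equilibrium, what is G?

18

∂u_i/∂g_i = α_i − 1, so university i contributes w_i if α_i > 1, else 0.
α_i > 1 for i ∈ {1}; NE contributions (18, 0), G = 18.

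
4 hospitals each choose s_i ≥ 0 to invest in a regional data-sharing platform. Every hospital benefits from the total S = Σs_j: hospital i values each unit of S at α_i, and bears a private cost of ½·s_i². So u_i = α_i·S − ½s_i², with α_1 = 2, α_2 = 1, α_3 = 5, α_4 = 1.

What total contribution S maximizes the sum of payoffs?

Planner FOC: ∂(Σu_j)/∂s_i = (Σα_j) − s_i = 0, so s_i^SO = Σα_j = 9 for every i; S^SO = 36.

36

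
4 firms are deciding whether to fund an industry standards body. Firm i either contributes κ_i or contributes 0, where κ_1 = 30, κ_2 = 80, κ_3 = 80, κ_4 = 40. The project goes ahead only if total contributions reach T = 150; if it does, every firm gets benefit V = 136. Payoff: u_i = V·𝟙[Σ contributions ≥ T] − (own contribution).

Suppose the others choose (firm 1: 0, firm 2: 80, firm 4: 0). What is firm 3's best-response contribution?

Others' total = 80. Contributing 80 brings total to 160 ≥ 150: gain V − κ_3 = 56.
Best response: 80.

80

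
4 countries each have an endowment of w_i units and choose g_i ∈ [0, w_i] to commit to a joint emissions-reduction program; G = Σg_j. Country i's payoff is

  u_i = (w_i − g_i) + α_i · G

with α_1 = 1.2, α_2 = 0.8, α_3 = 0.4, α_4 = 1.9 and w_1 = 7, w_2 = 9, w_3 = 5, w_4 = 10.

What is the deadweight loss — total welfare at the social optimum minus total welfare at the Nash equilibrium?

∂u_i/∂g_i = α_i − 1, so country i contributes w_i if α_i > 1, else 0.
α_i > 1 for i ∈ {1, 4}; NE contributions (7, 0, 0, 10), G = 17.
W^NE = Σw_i − G^NE + (Σα_i)·G^NE = 31 + 3.3·17 = 87.1.
Planner: ∂(Σu_j)/∂g_i = Σα_j − 1 = 3.3 > 0, so everyone contributes w_i; G^SO = 31, W^SO = 31 + 3.3·31 = 133.3.
Deadweight loss = 46.2.

46.2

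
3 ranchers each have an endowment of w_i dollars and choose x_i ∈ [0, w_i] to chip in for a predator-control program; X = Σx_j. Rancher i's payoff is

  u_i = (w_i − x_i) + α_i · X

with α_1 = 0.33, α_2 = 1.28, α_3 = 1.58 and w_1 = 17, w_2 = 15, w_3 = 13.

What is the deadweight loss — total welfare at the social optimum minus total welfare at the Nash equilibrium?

37.23

∂u_i/∂x_i = α_i − 1, so rancher i contributes w_i if α_i > 1, else 0.
α_i > 1 for i ∈ {2, 3}; NE contributions (0, 15, 13), X = 28.
W^NE = Σw_i − X^NE + (Σα_i)·X^NE = 45 + 2.19·28 = 106.32.
Planner: ∂(Σu_j)/∂x_i = Σα_j − 1 = 2.19 > 0, so everyone contributes w_i; X^SO = 45, W^SO = 45 + 2.19·45 = 143.55.
Deadweight loss = 37.23.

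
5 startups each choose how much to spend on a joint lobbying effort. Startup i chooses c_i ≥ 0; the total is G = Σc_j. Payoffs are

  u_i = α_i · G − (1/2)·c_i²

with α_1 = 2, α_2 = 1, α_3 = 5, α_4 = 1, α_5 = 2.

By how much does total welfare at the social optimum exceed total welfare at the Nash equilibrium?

Startup i's FOC: ∂u_i/∂c_i = α_i − c_i = 0, so c_i* = α_i.
NE contributions = (2, 1, 5, 1, 2); G = 11.
W^NE = (Σα)·G − ½Σα_i² = 11² − ½·35 = 103.5.
Planner sets c_i = Σα_j = 11 for every i, so G^SO = 5·11 = 55.
W^SO = (Σα)·G^SO − ½·5·(Σα)² = (5/2)·11² = 302.5.
Deadweight loss = W^SO − W^NE = 199.

199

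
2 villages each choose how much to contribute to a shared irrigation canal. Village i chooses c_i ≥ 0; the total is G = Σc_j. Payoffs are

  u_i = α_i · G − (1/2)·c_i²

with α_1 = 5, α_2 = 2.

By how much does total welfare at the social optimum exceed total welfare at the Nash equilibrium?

Village i's FOC: ∂u_i/∂c_i = α_i − c_i = 0, so c_i* = α_i.
NE contributions = (5, 2); G = 7.
W^NE = (Σα)·G − ½Σα_i² = 7² − ½·29 = 34.5.
Planner sets c_i = Σα_j = 7 for every i, so G^SO = 2·7 = 14.
W^SO = (Σα)·G^SO − ½·2·(Σα)² = (2/2)·7² = 49.
Deadweight loss = W^SO − W^NE = 14.5.

14.5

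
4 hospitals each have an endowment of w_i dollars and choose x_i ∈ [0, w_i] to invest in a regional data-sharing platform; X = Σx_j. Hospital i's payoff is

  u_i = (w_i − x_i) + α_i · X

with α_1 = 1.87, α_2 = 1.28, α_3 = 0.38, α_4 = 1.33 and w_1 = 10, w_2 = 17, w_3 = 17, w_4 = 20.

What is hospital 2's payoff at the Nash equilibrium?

60.16

∂u_i/∂x_i = α_i − 1, so hospital i contributes w_i if α_i > 1, else 0.
α_i > 1 for i ∈ {1, 2, 4}; NE contributions (10, 17, 0, 20), X = 47.
u_2 = (17 − 17) + 1.28·47 = 60.16.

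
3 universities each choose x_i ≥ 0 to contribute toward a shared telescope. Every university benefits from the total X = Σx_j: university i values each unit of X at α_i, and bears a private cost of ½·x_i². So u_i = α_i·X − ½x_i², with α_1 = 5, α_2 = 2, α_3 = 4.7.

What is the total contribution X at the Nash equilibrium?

University i's FOC: ∂u_i/∂x_i = α_i − x_i = 0, so x_i* = α_i.
NE contributions = (5, 2, 4.7); X = 11.7.

11.7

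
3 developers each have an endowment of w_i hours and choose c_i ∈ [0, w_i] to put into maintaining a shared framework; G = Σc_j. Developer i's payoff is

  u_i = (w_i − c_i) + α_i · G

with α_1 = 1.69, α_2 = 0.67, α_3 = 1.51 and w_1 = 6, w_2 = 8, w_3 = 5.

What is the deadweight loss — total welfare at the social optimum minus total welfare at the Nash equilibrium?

22.96

∂u_i/∂c_i = α_i − 1, so developer i contributes w_i if α_i > 1, else 0.
α_i > 1 for i ∈ {1, 3}; NE contributions (6, 0, 5), G = 11.
W^NE = Σw_i − G^NE + (Σα_i)·G^NE = 19 + 2.87·11 = 50.57.
Planner: ∂(Σu_j)/∂c_i = Σα_j − 1 = 2.87 > 0, so everyone contributes w_i; G^SO = 19, W^SO = 19 + 2.87·19 = 73.53.
Deadweight loss = 22.96.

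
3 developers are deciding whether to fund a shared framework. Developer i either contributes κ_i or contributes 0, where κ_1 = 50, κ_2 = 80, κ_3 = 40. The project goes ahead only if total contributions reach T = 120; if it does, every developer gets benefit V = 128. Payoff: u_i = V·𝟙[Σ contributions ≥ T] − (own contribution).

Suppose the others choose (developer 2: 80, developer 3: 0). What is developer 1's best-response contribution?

50

Others' total = 80. Contributing 50 brings total to 130 ≥ 120: gain V − κ_1 = 78.
Best response: 50.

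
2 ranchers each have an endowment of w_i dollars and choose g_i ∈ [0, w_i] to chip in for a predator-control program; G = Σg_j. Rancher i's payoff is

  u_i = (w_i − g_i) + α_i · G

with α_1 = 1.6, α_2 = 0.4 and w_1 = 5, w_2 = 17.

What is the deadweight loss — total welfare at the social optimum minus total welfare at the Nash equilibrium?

∂u_i/∂g_i = α_i − 1, so rancher i contributes w_i if α_i > 1, else 0.
α_i > 1 for i ∈ {1}; NE contributions (5, 0), G = 5.
W^NE = Σw_i − G^NE + (Σα_i)·G^NE = 22 + 1·5 = 27.
Planner: ∂(Σu_j)/∂g_i = Σα_j − 1 = 1 > 0, so everyone contributes w_i; G^SO = 22, W^SO = 22 + 1·22 = 44.
Deadweight loss = 17.

17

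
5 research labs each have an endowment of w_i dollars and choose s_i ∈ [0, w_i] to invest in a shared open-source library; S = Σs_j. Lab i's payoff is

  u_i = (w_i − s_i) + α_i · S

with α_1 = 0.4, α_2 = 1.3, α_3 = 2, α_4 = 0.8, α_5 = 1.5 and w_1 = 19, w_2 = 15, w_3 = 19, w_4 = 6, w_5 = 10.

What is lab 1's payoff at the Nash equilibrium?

36.6

∂u_i/∂s_i = α_i − 1, so lab i contributes w_i if α_i > 1, else 0.
α_i > 1 for i ∈ {2, 3, 5}; NE contributions (0, 15, 19, 0, 10), S = 44.
u_1 = (19 − 0) + 0.4·44 = 36.6.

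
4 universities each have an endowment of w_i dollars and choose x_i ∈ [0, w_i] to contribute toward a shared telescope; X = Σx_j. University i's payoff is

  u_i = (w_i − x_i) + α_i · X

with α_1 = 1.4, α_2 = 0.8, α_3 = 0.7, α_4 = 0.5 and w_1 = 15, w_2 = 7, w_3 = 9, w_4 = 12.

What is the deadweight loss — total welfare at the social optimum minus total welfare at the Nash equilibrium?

67.2

∂u_i/∂x_i = α_i − 1, so university i contributes w_i if α_i > 1, else 0.
α_i > 1 for i ∈ {1}; NE contributions (15, 0, 0, 0), X = 15.
W^NE = Σw_i − X^NE + (Σα_i)·X^NE = 43 + 2.4·15 = 79.
Planner: ∂(Σu_j)/∂x_i = Σα_j − 1 = 2.4 > 0, so everyone contributes w_i; X^SO = 43, W^SO = 43 + 2.4·43 = 146.2.
Deadweight loss = 67.2.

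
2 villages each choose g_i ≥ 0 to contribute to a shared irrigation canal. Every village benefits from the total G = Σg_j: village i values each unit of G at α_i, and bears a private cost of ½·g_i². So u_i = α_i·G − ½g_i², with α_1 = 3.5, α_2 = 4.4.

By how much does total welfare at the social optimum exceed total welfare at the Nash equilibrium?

Village i's FOC: ∂u_i/∂g_i = α_i − g_i = 0, so g_i* = α_i.
NE contributions = (3.5, 4.4); G = 7.9.
W^NE = (Σα)·G − ½Σα_i² = 7.9² − ½·31.61 = 46.605.
Planner sets g_i = Σα_j = 7.9 for every i, so G^SO = 2·7.9 = 15.8.
W^SO = (Σα)·G^SO − ½·2·(Σα)² = (2/2)·7.9² = 62.41.
Deadweight loss = W^SO − W^NE = 15.805.

15.805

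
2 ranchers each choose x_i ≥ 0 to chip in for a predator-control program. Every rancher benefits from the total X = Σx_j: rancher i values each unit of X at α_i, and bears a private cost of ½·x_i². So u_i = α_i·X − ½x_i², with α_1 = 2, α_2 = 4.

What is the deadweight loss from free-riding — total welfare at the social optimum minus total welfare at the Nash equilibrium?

10

Rancher i's FOC: ∂u_i/∂x_i = α_i − x_i = 0, so x_i* = α_i.
NE contributions = (2, 4); X = 6.
W^NE = (Σα)·X − ½Σα_i² = 6² − ½·20 = 26.
Planner sets x_i = Σα_j = 6 for every i, so X^SO = 2·6 = 12.
W^SO = (Σα)·X^SO − ½·2·(Σα)² = (2/2)·6² = 36.
Deadweight loss = W^SO − W^NE = 10.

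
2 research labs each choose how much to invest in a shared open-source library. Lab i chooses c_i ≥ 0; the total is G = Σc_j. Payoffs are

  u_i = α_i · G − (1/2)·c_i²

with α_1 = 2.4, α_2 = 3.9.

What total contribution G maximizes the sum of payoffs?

12.6

Planner FOC: ∂(Σu_j)/∂c_i = (Σα_j) − c_i = 0, so c_i^SO = Σα_j = 6.3 for every i; G^SO = 12.6.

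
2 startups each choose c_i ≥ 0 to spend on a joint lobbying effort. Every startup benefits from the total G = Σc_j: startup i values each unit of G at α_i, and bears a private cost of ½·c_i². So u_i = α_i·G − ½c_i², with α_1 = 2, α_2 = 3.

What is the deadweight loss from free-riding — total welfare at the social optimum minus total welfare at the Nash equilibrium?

6.5

Startup i's FOC: ∂u_i/∂c_i = α_i − c_i = 0, so c_i* = α_i.
NE contributions = (2, 3); G = 5.
W^NE = (Σα)·G − ½Σα_i² = 5² − ½·13 = 18.5.
Planner sets c_i = Σα_j = 5 for every i, so G^SO = 2·5 = 10.
W^SO = (Σα)·G^SO − ½·2·(Σα)² = (2/2)·5² = 25.
Deadweight loss = W^SO − W^NE = 6.5.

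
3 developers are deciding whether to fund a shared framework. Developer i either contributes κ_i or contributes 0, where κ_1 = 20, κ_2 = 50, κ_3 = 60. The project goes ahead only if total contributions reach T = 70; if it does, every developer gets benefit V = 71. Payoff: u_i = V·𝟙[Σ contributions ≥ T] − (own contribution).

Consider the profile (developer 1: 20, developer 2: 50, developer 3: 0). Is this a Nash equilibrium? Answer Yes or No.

Yes

Total = 70 ≥ 70: provided.
Developer 1 (pledges 20, payoff 51): dropping to 0 → total 50, payoff 0. No gain.
Developer 2 (pledges 50, payoff 21): dropping to 0 → total 20, payoff 0. No gain.
Developer 3 (pledges 0, payoff 71): pledging 60 → total 130, payoff 11. No gain.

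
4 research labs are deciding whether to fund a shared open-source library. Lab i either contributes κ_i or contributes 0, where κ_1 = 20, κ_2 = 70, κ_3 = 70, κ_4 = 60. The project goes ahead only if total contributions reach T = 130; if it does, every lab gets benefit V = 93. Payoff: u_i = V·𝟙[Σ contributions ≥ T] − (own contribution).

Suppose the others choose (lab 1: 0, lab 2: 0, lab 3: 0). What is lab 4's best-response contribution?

Others' total = 0. Even contributing 60 gives 60 < 130: no benefit either way.
Best response: 0.

0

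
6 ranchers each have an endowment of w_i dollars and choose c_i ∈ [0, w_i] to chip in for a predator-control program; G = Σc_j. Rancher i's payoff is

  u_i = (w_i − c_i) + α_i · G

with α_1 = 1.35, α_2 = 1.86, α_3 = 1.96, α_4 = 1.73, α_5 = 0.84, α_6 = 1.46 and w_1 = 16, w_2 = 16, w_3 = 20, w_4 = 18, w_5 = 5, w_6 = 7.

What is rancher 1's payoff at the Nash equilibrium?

∂u_i/∂c_i = α_i − 1, so rancher i contributes w_i if α_i > 1, else 0.
α_i > 1 for i ∈ {1, 2, 3, 4, 6}; NE contributions (16, 16, 20, 18, 0, 7), G = 77.
u_1 = (16 − 16) + 1.35·77 = 103.95.

103.95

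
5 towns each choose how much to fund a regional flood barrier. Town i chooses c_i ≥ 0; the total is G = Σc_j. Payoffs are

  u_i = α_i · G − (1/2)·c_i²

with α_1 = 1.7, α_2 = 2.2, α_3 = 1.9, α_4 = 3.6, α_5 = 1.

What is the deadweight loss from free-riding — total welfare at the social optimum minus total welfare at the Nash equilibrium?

174.89

Town i's FOC: ∂u_i/∂c_i = α_i − c_i = 0, so c_i* = α_i.
NE contributions = (1.7, 2.2, 1.9, 3.6, 1); G = 10.4.
W^NE = (Σα)·G − ½Σα_i² = 10.4² − ½·25.3 = 95.51.
Planner sets c_i = Σα_j = 10.4 for every i, so G^SO = 5·10.4 = 52.
W^SO = (Σα)·G^SO − ½·5·(Σα)² = (5/2)·10.4² = 270.4.
Deadweight loss = W^SO − W^NE = 174.89.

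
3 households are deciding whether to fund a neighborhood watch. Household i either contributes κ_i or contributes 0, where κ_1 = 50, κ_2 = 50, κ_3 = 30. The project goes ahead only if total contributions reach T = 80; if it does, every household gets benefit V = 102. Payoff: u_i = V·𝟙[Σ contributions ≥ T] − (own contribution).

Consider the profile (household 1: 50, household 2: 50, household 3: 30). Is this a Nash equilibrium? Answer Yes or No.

Total = 130 ≥ 80: provided.
Household 1 (pledges 50, payoff 52): dropping to 0 → total 80, payoff 102. Profitable deviation.

No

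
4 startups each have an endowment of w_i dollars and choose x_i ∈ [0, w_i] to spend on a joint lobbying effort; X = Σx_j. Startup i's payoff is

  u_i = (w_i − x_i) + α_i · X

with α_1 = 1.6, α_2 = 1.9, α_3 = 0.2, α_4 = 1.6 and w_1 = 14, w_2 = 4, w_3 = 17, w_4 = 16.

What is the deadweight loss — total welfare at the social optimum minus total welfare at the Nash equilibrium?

∂u_i/∂x_i = α_i − 1, so startup i contributes w_i if α_i > 1, else 0.
α_i > 1 for i ∈ {1, 2, 4}; NE contributions (14, 4, 0, 16), X = 34.
W^NE = Σw_i − X^NE + (Σα_i)·X^NE = 51 + 4.3·34 = 197.2.
Planner: ∂(Σu_j)/∂x_i = Σα_j − 1 = 4.3 > 0, so everyone contributes w_i; X^SO = 51, W^SO = 51 + 4.3·51 = 270.3.
Deadweight loss = 73.1.

73.1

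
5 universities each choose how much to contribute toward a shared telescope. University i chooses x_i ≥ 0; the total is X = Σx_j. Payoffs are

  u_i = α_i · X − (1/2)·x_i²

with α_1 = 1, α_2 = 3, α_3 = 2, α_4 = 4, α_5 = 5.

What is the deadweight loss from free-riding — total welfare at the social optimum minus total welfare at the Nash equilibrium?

University i's FOC: ∂u_i/∂x_i = α_i − x_i = 0, so x_i* = α_i.
NE contributions = (1, 3, 2, 4, 5); X = 15.
W^NE = (Σα)·X − ½Σα_i² = 15² − ½·55 = 197.5.
Planner sets x_i = Σα_j = 15 for every i, so X^SO = 5·15 = 75.
W^SO = (Σα)·X^SO − ½·5·(Σα)² = (5/2)·15² = 562.5.
Deadweight loss = W^SO − W^NE = 365.

365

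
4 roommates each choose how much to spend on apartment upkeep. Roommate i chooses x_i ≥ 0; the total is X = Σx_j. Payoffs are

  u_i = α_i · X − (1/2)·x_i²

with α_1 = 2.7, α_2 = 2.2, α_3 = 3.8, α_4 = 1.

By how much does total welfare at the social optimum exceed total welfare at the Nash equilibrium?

107.875

Roommate i's FOC: ∂u_i/∂x_i = α_i − x_i = 0, so x_i* = α_i.
NE contributions = (2.7, 2.2, 3.8, 1); X = 9.7.
W^NE = (Σα)·X − ½Σα_i² = 9.7² − ½·27.57 = 80.305.
Planner sets x_i = Σα_j = 9.7 for every i, so X^SO = 4·9.7 = 38.8.
W^SO = (Σα)·X^SO − ½·4·(Σα)² = (4/2)·9.7² = 188.18.
Deadweight loss = W^SO − W^NE = 107.875.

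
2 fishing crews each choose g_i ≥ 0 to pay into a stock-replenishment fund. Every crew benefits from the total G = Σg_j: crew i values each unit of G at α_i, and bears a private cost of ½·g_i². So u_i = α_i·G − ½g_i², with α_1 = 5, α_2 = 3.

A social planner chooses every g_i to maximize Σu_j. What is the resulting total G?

Planner FOC: ∂(Σu_j)/∂g_i = (Σα_j) − g_i = 0, so g_i^SO = Σα_j = 8 for every i; G^SO = 16.

16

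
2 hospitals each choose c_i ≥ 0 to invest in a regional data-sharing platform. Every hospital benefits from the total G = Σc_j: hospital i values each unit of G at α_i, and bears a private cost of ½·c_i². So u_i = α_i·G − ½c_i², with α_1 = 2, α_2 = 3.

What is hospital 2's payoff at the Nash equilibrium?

10.5

Hospital i's FOC: ∂u_i/∂c_i = α_i − c_i = 0, so c_i* = α_i.
NE contributions = (2, 3); G = 5.
u_2 = α_2·G − ½·(c_2)² = 3·5 − ½·3² = 10.5.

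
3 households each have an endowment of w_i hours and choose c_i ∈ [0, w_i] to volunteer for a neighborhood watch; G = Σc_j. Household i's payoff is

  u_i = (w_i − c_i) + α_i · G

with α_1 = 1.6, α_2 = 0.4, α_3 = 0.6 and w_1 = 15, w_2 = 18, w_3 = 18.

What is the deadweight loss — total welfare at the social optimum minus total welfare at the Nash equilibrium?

57.6

∂u_i/∂c_i = α_i − 1, so household i contributes w_i if α_i > 1, else 0.
α_i > 1 for i ∈ {1}; NE contributions (15, 0, 0), G = 15.
W^NE = Σw_i − G^NE + (Σα_i)·G^NE = 51 + 1.6·15 = 75.
Planner: ∂(Σu_j)/∂c_i = Σα_j − 1 = 1.6 > 0, so everyone contributes w_i; G^SO = 51, W^SO = 51 + 1.6·51 = 132.6.
Deadweight loss = 57.6.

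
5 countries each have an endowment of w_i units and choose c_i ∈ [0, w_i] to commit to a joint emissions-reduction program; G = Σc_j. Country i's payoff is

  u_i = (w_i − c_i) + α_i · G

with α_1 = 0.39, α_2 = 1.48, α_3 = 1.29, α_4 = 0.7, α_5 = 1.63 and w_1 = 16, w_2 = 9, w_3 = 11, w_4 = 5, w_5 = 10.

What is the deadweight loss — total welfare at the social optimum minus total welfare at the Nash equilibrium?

∂u_i/∂c_i = α_i − 1, so country i contributes w_i if α_i > 1, else 0.
α_i > 1 for i ∈ {2, 3, 5}; NE contributions (0, 9, 11, 0, 10), G = 30.
W^NE = Σw_i − G^NE + (Σα_i)·G^NE = 51 + 4.49·30 = 185.7.
Planner: ∂(Σu_j)/∂c_i = Σα_j − 1 = 4.49 > 0, so everyone contributes w_i; G^SO = 51, W^SO = 51 + 4.49·51 = 279.99.
Deadweight loss = 94.29.

94.29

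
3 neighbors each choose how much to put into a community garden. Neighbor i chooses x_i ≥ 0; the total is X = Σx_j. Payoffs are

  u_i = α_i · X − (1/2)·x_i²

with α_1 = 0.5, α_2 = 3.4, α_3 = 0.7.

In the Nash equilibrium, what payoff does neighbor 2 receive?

Neighbor i's FOC: ∂u_i/∂x_i = α_i − x_i = 0, so x_i* = α_i.
NE contributions = (0.5, 3.4, 0.7); X = 4.6.
u_2 = α_2·X − ½·(x_2)² = 3.4·4.6 − ½·3.4² = 9.86.

9.86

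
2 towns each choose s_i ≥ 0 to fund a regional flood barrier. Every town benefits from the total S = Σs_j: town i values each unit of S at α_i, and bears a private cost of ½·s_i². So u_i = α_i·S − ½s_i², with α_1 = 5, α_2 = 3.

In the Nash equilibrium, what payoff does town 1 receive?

Town i's FOC: ∂u_i/∂s_i = α_i − s_i = 0, so s_i* = α_i.
NE contributions = (5, 3); S = 8.
u_1 = α_1·S − ½·(s_1)² = 5·8 − ½·5² = 27.5.

27.5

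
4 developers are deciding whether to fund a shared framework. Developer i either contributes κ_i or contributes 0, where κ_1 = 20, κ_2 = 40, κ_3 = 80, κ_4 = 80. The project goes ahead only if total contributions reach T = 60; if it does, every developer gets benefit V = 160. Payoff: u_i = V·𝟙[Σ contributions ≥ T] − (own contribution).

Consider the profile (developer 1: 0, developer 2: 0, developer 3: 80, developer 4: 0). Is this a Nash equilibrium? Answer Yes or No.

Total = 80 ≥ 60: provided.
Developer 1 (pledges 0, payoff 160): pledging 20 → total 100, payoff 140. No gain.
Developer 2 (pledges 0, payoff 160): pledging 40 → total 120, payoff 120. No gain.
Developer 3 (pledges 80, payoff 80): dropping to 0 → total 0, payoff 0. No gain.
Developer 4 (pledges 0, payoff 160): pledging 80 → total 160, payoff 80. No gain.

Yes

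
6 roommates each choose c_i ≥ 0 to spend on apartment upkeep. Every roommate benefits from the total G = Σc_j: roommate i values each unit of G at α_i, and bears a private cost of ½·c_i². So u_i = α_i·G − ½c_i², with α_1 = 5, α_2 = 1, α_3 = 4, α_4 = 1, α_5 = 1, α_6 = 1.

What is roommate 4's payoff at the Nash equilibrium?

Roommate i's FOC: ∂u_i/∂c_i = α_i − c_i = 0, so c_i* = α_i.
NE contributions = (5, 1, 4, 1, 1, 1); G = 13.
u_4 = α_4·G − ½·(c_4)² = 1·13 − ½·1² = 12.5.

12.5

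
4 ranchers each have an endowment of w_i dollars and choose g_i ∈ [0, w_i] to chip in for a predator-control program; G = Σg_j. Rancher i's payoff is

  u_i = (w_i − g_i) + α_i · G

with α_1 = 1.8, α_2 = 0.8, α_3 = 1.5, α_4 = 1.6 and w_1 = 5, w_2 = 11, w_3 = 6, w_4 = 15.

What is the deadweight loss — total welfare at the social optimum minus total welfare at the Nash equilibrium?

51.7

∂u_i/∂g_i = α_i − 1, so rancher i contributes w_i if α_i > 1, else 0.
α_i > 1 for i ∈ {1, 3, 4}; NE contributions (5, 0, 6, 15), G = 26.
W^NE = Σw_i − G^NE + (Σα_i)·G^NE = 37 + 4.7·26 = 159.2.
Planner: ∂(Σu_j)/∂g_i = Σα_j − 1 = 4.7 > 0, so everyone contributes w_i; G^SO = 37, W^SO = 37 + 4.7·37 = 210.9.
Deadweight loss = 51.7.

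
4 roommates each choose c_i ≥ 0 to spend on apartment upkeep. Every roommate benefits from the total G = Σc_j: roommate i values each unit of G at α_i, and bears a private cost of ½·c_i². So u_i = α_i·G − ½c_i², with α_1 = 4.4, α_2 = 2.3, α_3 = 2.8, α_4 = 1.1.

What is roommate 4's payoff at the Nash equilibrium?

Roommate i's FOC: ∂u_i/∂c_i = α_i − c_i = 0, so c_i* = α_i.
NE contributions = (4.4, 2.3, 2.8, 1.1); G = 10.6.
u_4 = α_4·G − ½·(c_4)² = 1.1·10.6 − ½·1.1² = 11.055.

11.055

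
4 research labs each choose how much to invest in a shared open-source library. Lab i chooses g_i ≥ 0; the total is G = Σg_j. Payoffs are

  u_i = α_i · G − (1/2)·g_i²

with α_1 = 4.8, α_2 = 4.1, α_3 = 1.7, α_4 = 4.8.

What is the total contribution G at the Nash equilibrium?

Lab i's FOC: ∂u_i/∂g_i = α_i − g_i = 0, so g_i* = α_i.
NE contributions = (4.8, 4.1, 1.7, 4.8); G = 15.4.

15.4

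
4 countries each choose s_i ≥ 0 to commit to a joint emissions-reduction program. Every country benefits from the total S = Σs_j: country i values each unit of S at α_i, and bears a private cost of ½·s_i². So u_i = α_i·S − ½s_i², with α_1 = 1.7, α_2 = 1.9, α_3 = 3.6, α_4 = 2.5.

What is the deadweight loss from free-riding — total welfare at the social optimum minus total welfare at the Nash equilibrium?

106.945

Country i's FOC: ∂u_i/∂s_i = α_i − s_i = 0, so s_i* = α_i.
NE contributions = (1.7, 1.9, 3.6, 2.5); S = 9.7.
W^NE = (Σα)·S − ½Σα_i² = 9.7² − ½·25.71 = 81.235.
Planner sets s_i = Σα_j = 9.7 for every i, so S^SO = 4·9.7 = 38.8.
W^SO = (Σα)·S^SO − ½·4·(Σα)² = (4/2)·9.7² = 188.18.
Deadweight loss = W^SO − W^NE = 106.945.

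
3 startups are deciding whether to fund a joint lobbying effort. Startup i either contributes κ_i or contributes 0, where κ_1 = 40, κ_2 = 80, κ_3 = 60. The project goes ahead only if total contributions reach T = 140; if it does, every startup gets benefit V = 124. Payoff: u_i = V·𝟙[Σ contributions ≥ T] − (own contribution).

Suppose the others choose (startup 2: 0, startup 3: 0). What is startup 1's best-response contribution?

0

Others' total = 0. Even contributing 40 gives 40 < 140: no benefit either way.
Best response: 0.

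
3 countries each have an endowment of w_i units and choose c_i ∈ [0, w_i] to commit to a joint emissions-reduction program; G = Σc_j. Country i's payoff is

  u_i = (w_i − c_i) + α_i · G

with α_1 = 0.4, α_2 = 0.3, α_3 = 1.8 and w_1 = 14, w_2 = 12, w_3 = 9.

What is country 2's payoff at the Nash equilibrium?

∂u_i/∂c_i = α_i − 1, so country i contributes w_i if α_i > 1, else 0.
α_i > 1 for i ∈ {3}; NE contributions (0, 0, 9), G = 9.
u_2 = (12 − 0) + 0.3·9 = 14.7.

14.7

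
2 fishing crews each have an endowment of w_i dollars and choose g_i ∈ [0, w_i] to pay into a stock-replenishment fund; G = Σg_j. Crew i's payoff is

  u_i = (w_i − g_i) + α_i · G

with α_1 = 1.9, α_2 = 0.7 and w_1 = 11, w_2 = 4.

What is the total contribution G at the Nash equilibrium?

∂u_i/∂g_i = α_i − 1, so crew i contributes w_i if α_i > 1, else 0.
α_i > 1 for i ∈ {1}; NE contributions (11, 0), G = 11.

11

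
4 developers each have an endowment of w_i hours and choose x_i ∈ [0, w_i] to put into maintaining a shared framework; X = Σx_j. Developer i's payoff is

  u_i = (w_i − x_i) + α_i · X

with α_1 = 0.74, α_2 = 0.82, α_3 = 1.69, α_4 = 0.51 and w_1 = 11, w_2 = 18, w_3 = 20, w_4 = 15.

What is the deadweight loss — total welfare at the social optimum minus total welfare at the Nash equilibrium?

∂u_i/∂x_i = α_i − 1, so developer i contributes w_i if α_i > 1, else 0.
α_i > 1 for i ∈ {3}; NE contributions (0, 0, 20, 0), X = 20.
W^NE = Σw_i − X^NE + (Σα_i)·X^NE = 64 + 2.76·20 = 119.2.
Planner: ∂(Σu_j)/∂x_i = Σα_j − 1 = 2.76 > 0, so everyone contributes w_i; X^SO = 64, W^SO = 64 + 2.76·64 = 240.64.
Deadweight loss = 121.44.

121.44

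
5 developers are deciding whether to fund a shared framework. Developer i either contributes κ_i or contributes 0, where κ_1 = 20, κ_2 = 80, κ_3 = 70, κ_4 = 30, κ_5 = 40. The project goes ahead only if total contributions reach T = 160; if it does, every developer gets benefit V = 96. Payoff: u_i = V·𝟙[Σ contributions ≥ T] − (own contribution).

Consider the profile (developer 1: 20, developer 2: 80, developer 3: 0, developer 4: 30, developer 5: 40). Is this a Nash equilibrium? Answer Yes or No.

Total = 170 ≥ 160: provided.
Developer 1 (pledges 20, payoff 76): dropping to 0 → total 150, payoff 0. No gain.
Developer 2 (pledges 80, payoff 16): dropping to 0 → total 90, payoff 0. No gain.
Developer 3 (pledges 0, payoff 96): pledging 70 → total 240, payoff 26. No gain.
Developer 4 (pledges 30, payoff 66): dropping to 0 → total 140, payoff 0. No gain.
Developer 5 (pledges 40, payoff 56): dropping to 0 → total 130, payoff 0. No gain.

Yes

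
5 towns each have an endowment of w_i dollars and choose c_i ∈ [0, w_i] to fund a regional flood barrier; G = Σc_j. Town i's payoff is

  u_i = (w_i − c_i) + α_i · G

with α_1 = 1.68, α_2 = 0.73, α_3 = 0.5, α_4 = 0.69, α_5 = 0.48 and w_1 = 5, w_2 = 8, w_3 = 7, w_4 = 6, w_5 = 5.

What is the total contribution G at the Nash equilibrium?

∂u_i/∂c_i = α_i − 1, so town i contributes w_i if α_i > 1, else 0.
α_i > 1 for i ∈ {1}; NE contributions (5, 0, 0, 0, 0), G = 5.

5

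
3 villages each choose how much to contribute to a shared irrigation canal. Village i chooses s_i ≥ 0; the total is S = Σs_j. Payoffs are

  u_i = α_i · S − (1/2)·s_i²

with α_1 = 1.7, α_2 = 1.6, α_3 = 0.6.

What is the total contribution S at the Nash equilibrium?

3.9

Village i's FOC: ∂u_i/∂s_i = α_i − s_i = 0, so s_i* = α_i.
NE contributions = (1.7, 1.6, 0.6); S = 3.9.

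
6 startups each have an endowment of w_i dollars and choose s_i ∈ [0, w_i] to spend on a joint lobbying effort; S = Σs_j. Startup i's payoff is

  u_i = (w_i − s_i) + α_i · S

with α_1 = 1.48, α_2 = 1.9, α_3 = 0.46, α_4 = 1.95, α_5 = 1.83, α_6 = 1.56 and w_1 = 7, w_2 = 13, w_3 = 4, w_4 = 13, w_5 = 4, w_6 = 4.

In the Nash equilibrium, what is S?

∂u_i/∂s_i = α_i − 1, so startup i contributes w_i if α_i > 1, else 0.
α_i > 1 for i ∈ {1, 2, 4, 5, 6}; NE contributions (7, 13, 0, 13, 4, 4), S = 41.

41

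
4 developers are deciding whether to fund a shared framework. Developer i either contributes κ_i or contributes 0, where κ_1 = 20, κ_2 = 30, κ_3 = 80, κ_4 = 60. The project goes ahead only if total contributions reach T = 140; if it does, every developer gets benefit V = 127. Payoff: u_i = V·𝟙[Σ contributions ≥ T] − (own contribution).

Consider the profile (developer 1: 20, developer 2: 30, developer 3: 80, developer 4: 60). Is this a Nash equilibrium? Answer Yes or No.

No

Total = 190 ≥ 140: provided.
Developer 1 (pledges 20, payoff 107): dropping to 0 → total 170, payoff 127. Profitable deviation.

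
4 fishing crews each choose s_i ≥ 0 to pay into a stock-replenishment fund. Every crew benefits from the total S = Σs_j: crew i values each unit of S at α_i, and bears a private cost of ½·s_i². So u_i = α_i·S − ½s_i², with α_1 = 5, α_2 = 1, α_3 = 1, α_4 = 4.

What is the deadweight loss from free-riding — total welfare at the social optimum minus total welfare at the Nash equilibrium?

Crew i's FOC: ∂u_i/∂s_i = α_i − s_i = 0, so s_i* = α_i.
NE contributions = (5, 1, 1, 4); S = 11.
W^NE = (Σα)·S − ½Σα_i² = 11² − ½·43 = 99.5.
Planner sets s_i = Σα_j = 11 for every i, so S^SO = 4·11 = 44.
W^SO = (Σα)·S^SO − ½·4·(Σα)² = (4/2)·11² = 242.
Deadweight loss = W^SO − W^NE = 142.5.

142.5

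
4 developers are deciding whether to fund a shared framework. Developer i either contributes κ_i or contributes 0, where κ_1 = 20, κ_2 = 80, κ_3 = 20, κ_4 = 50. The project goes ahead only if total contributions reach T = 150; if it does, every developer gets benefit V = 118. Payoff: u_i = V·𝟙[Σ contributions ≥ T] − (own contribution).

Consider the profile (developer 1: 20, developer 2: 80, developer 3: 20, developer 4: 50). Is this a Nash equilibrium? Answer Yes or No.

Total = 170 ≥ 150: provided.
Developer 1 (pledges 20, payoff 98): dropping to 0 → total 150, payoff 118. Profitable deviation.

No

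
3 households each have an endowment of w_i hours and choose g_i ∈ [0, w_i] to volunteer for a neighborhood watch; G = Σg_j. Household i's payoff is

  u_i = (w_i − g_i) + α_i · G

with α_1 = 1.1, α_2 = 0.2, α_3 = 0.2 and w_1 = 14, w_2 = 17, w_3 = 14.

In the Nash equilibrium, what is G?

14

∂u_i/∂g_i = α_i − 1, so household i contributes w_i if α_i > 1, else 0.
α_i > 1 for i ∈ {1}; NE contributions (14, 0, 0), G = 14.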